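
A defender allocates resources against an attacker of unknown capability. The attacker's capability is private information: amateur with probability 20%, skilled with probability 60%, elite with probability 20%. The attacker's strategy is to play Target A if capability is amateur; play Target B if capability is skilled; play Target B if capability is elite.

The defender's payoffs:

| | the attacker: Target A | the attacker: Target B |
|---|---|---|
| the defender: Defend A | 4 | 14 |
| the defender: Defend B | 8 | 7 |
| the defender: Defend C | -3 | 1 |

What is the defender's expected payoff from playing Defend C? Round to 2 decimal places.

E[Defend C] = 0.2·(-3) + 0.6·1 + 0.2·1 = (-0.6) + 0.6 + 0.2 = 0.2

0.20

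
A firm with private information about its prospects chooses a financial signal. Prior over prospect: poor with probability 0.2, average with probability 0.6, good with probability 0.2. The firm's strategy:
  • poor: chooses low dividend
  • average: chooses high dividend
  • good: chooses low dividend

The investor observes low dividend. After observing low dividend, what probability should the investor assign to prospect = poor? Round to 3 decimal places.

0.500

Apply Bayes' rule using the sender's strategy as the likelihood.
P(low dividend) = 0.2·1 + 0.6·0 + 0.2·1 = 0.4
P(poor | low dividend) = (0.2·1) / 0.4 = 0.2 / 0.4 = 0.5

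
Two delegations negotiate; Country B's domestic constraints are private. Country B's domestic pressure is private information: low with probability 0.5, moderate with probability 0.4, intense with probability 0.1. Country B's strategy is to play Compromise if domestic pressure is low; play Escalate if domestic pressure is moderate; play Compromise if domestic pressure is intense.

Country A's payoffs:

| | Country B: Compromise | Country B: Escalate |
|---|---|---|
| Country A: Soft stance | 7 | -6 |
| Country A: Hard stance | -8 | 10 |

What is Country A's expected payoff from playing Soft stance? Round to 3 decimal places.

E[Soft stance] = 0.5·7 + 0.4·(-6) + 0.1·7 = 3.5 + (-2.4) + 0.7 = 1.8

1.800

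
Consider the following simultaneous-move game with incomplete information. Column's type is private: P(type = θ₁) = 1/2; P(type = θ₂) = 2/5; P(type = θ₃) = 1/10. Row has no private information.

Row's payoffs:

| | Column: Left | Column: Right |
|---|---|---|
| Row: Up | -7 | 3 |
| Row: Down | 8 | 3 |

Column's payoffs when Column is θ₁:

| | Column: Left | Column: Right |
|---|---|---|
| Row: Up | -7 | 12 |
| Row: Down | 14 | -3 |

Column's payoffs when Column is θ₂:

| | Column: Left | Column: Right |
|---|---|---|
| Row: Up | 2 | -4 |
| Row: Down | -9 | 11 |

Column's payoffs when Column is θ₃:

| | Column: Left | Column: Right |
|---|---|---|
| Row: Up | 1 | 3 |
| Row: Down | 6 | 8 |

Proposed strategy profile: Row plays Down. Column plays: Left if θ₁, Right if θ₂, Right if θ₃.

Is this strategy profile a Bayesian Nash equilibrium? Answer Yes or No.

Yes

Row plays Down: E[Down] = 1/2·(8) + 2/5·(3) + 1/10·(3) = 11/2; E[Up] = -2. Best-responding. ✓
Column (type θ₁), facing Down: Left gives 14, Right gives -3. Proposed Left is best. ✓
Column (type θ₂), facing Down: Left gives -9, Right gives 11. Proposed Right is best. ✓
Column (type θ₃), facing Down: Left gives 6, Right gives 8. Proposed Right is best. ✓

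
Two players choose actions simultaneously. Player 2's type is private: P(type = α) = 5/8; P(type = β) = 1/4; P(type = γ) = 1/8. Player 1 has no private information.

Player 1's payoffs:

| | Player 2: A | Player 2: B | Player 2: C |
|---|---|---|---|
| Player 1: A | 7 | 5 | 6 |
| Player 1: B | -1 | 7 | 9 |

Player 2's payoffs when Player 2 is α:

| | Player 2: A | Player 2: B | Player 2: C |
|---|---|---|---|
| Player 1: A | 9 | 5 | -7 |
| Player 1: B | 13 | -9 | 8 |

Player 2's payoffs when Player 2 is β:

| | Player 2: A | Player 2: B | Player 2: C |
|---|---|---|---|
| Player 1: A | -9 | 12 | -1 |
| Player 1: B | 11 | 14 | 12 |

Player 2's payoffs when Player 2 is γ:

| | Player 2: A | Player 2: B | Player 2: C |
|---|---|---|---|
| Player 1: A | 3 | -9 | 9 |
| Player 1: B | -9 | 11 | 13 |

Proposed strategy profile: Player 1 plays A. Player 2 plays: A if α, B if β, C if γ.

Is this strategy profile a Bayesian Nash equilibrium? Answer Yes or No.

Yes

Player 1 plays A: E[A] = 5/8·(7) + 1/4·(5) + 1/8·(6) = 51/8; E[B] = 9/4. Best-responding. ✓
Player 2 (type α), facing A: A gives 9, B gives 5, C gives -7. Proposed A is best. ✓
Player 2 (type β), facing A: A gives -9, B gives 12, C gives -1. Proposed B is best. ✓
Player 2 (type γ), facing A: A gives 3, B gives -9, C gives 9. Proposed C is best. ✓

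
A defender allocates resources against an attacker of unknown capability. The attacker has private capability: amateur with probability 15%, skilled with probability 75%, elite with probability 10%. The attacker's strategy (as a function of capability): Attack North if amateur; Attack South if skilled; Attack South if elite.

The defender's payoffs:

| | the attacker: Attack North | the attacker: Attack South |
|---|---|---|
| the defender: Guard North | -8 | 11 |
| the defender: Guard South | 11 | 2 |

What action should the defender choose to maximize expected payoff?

Guard North

E[Guard North] = 0.15·(-8) + 0.75·(11) + 0.1·(11) = 8.15
E[Guard South] = 0.15·(11) + 0.75·(2) + 0.1·(2) = 3.35
Best response: Guard North (8.15 is the largest).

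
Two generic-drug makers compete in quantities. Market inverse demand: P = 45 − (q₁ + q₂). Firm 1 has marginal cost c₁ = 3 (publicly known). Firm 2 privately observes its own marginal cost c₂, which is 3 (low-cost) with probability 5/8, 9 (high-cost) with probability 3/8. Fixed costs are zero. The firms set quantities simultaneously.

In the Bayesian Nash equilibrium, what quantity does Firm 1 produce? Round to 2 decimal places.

14.75

Type-c best response for Firm 2: q₂(c) = (45 − c)/2 − q₁/2.
Firm 1 maximizes expected profit; its first-order condition is 45 − 2q₁ − E[q₂] − 3 = 0.
Substituting E[q₂] and solving: E[c₂] = 5.25, so q₁ = (45 − 2·3 + 5.25)/3 = 14.75.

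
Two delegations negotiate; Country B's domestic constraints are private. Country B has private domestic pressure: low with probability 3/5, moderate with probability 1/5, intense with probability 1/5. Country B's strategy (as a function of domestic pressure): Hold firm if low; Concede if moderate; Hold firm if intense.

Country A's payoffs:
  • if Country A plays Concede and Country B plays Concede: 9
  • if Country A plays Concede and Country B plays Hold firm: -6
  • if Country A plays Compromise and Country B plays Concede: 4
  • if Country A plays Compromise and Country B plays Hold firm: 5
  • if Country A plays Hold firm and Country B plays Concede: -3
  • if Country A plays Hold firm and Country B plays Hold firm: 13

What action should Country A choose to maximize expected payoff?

Compute Country A's expected payoff for each action, taking the expectation over Country B's type.
E[Concede] = 3/5·(-6) + 1/5·(9) + 1/5·(-6) = -3
E[Compromise] = 3/5·(5) + 1/5·(4) + 1/5·(5) = 24/5
E[Hold firm] = 3/5·(13) + 1/5·(-3) + 1/5·(13) = 49/5
Best response: Hold firm (49/5 is the largest).

Hold firm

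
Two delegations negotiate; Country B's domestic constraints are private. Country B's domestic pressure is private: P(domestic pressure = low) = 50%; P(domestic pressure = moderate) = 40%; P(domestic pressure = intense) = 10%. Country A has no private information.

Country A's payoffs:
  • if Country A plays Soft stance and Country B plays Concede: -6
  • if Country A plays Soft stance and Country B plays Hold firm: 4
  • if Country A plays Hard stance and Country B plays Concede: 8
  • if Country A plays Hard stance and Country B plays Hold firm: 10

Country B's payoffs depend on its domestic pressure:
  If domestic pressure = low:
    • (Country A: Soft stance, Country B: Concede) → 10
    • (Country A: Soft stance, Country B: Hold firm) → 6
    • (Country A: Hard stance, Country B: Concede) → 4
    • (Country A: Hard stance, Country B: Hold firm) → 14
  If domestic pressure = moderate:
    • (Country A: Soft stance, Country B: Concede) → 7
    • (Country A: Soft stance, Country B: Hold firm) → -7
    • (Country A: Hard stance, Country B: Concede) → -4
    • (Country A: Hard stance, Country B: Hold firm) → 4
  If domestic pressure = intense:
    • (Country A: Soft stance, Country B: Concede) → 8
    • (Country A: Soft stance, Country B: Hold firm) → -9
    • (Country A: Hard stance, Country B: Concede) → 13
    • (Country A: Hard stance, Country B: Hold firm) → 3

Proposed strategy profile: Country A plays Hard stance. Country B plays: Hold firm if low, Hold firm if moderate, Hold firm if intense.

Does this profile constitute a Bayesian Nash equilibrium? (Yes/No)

Country A plays Hard stance: E[Hard stance] = 0.5·(10) + 0.4·(10) + 0.1·(10) = 10; E[Soft stance] = 4. Best-responding. ✓
Country B (domestic pressure low), facing Hard stance: Concede gives 4, Hold firm gives 14. Proposed Hold firm is best. ✓
Country B (domestic pressure moderate), facing Hard stance: Concede gives -4, Hold firm gives 4. Proposed Hold firm is best. ✓
Country B (domestic pressure intense), facing Hard stance: Concede gives 13, Hold firm gives 3. Proposed Hold firm is not best — profitable deviation exists. ✗

No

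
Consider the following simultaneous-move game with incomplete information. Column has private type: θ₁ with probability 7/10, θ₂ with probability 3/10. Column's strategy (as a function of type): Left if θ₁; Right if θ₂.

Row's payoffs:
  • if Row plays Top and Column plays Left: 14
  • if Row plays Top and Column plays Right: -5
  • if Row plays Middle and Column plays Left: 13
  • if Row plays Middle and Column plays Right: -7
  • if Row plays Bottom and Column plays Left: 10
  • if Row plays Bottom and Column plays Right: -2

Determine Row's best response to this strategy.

Compute Row's expected payoff for each action, taking the expectation over Column's type.
E[Top] = 7/10·(14) + 3/10·(-5) = 83/10
E[Middle] = 7/10·(13) + 3/10·(-7) = 7
E[Bottom] = 7/10·(10) + 3/10·(-2) = 32/5
Best response: Top (83/10 is the largest).

Top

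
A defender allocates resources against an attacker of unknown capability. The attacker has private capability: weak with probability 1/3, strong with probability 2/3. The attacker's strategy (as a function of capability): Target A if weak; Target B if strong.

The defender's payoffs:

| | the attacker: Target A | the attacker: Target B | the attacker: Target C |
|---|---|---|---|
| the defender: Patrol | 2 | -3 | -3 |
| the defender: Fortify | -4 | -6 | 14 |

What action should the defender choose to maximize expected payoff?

Compute the defender's expected payoff for each action, taking the expectation over the attacker's type.
E[Patrol] = 1/3·(2) + 2/3·(-3) = -4/3
E[Fortify] = 1/3·(-4) + 2/3·(-6) = -16/3
Best response: Patrol (-4/3 is the largest).

Patrol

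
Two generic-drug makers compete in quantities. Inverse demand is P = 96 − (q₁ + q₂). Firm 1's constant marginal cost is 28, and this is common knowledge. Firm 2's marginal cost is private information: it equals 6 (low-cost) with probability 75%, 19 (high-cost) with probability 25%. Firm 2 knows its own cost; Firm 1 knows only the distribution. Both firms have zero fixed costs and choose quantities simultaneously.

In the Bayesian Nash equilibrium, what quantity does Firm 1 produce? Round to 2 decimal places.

16.42

Firm 2 with cost c maximizes (96 − (q₁+q₂) − c)·q₂, giving q₂(c) = (96 − c − q₁)/2.
E[c₂] = 0.75·6 + 0.25·19 = 9.25
Firm 1's FOC against E[q₂] yields q₁ = (96 − 2·28 + E[c₂])/3 = (96 − 56 + 9.25)/3 = 16.4167.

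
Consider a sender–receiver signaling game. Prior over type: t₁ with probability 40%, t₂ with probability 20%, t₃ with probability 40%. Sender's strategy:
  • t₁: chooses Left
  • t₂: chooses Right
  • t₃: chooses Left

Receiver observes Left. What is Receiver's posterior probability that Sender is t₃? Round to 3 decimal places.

0.500

P(Left) = 0.4·1 + 0.2·0 + 0.4·1 = 0.8
P(t₃ | Left) = (0.4·1) / 0.8 = 0.4 / 0.8 = 0.5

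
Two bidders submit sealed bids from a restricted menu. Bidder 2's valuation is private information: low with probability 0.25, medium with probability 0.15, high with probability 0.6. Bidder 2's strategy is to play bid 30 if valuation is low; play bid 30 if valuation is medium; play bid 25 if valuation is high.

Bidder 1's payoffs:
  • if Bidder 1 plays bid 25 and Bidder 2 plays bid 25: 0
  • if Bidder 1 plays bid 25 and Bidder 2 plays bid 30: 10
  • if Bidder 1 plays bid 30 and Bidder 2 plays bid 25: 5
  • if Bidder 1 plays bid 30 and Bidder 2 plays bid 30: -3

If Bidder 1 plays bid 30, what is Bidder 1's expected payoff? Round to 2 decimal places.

1.80

E[bid 30] = 0.25·(-3) + 0.15·(-3) + 0.6·5 = (-0.75) + (-0.45) + 3 = 1.8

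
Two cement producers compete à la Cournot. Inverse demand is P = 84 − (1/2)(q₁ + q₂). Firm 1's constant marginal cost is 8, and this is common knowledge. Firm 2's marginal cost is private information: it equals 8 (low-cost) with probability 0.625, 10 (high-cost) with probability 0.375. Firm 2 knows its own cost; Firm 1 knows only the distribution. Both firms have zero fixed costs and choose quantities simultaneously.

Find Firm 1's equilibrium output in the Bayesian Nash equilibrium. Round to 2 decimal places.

Each type of Firm 2 best-responds to q₁; Firm 1 best-responds to the expected q₂ over Firm 2's types.
Firm 2 with cost c maximizes (84 − (1/2)(q₁+q₂) − c)·q₂, giving q₂(c) = (84 − c − (1/2)q₁).
E[c₂] = 0.625·8 + 0.375·10 = 8.75
Firm 1's FOC against E[q₂] yields q₁ = (84 − 2·8 + E[c₂])/(3/2) = (84 − 16 + 8.75)/(3/2) = 51.1667.

51.17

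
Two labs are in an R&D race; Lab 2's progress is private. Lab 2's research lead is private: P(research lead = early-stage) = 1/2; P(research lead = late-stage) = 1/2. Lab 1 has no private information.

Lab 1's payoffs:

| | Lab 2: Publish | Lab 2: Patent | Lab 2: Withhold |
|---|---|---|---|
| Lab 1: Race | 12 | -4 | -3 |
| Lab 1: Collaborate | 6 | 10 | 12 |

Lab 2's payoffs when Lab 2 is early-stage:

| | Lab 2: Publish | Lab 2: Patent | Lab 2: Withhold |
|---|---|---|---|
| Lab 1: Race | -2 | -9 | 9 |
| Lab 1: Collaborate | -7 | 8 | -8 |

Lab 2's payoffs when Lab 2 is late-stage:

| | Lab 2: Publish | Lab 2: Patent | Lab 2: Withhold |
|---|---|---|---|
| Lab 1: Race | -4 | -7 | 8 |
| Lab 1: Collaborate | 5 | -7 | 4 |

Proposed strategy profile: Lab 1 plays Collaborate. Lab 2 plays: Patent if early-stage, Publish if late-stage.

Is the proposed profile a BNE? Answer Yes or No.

Lab 1 plays Collaborate: E[Collaborate] = 1/2·(10) + 1/2·(6) = 8; E[Race] = 4. Best-responding. ✓
Lab 2 (research lead early-stage), facing Collaborate: Publish gives -7, Patent gives 8, Withhold gives -8. Proposed Patent is best. ✓
Lab 2 (research lead late-stage), facing Collaborate: Publish gives 5, Patent gives -7, Withhold gives 4. Proposed Publish is best. ✓

Yes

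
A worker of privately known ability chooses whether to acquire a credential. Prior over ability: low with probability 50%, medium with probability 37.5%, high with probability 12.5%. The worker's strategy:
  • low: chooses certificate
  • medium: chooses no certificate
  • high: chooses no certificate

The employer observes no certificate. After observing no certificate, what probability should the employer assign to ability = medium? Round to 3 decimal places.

Apply Bayes' rule using the sender's strategy as the likelihood.
P(no certificate) = 0.5·0 + 0.375·1 + 0.125·1 = 0.5
P(medium | no certificate) = (0.375·1) / 0.5 = 0.375 / 0.5 = 0.75

0.750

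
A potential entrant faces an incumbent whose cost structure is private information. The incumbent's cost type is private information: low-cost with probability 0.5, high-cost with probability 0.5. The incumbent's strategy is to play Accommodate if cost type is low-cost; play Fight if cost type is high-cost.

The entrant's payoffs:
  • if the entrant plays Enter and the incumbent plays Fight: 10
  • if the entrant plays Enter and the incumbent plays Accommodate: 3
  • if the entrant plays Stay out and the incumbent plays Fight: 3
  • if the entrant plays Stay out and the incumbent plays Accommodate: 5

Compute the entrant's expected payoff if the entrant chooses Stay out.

Take the expectation over the incumbent's cost type, weighting each type's action by its prior probability.
E[Stay out] = 0.5·5 + 0.5·3 = 2.5 + 1.5 = 4

4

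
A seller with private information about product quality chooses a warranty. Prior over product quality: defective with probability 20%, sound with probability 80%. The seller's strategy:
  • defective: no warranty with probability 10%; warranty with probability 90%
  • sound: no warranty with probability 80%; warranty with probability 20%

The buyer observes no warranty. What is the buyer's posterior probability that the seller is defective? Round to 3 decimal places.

0.030

P(no warranty) = 0.2·0.1 + 0.8·0.8 = 0.66
P(defective | no warranty) = (0.2·0.1) / 0.66 = 0.02 / 0.66 = 0.030303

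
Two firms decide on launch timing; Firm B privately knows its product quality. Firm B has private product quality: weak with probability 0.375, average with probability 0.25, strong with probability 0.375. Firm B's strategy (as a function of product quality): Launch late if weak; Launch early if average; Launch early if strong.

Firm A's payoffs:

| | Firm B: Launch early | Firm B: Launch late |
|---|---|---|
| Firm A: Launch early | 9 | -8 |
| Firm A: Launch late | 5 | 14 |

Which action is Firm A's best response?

Launch late

E[Launch early] = 0.375·(-8) + 0.25·(9) + 0.375·(9) = 2.625
E[Launch late] = 0.375·(14) + 0.25·(5) + 0.375·(5) = 8.375
Best response: Launch late (8.375 is the largest).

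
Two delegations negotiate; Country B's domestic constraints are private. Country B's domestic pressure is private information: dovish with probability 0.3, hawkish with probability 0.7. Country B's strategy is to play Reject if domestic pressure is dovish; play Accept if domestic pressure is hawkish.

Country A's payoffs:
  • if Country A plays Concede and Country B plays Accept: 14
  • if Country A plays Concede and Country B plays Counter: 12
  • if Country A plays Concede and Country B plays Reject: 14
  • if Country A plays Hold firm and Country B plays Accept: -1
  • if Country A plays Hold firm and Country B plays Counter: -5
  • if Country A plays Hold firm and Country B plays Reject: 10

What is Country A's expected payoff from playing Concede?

14

E[Concede] = 0.3·14 + 0.7·14 = 4.2 + 9.8 = 14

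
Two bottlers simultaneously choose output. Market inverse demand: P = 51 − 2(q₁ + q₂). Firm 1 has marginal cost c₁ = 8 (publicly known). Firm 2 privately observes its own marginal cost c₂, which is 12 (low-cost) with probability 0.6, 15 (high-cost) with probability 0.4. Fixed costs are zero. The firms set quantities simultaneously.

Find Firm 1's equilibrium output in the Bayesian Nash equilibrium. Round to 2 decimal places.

8.03

Each type of Firm 2 best-responds to q₁; Firm 1 best-responds to the expected q₂ over Firm 2's types.
Firm 2 with cost c maximizes (51 − 2(q₁+q₂) − c)·q₂, giving q₂(c) = (51 − c − 2q₁)/4.
E[c₂] = 0.6·12 + 0.4·15 = 13.2
Firm 1's FOC against E[q₂] yields q₁ = (51 − 2·8 + E[c₂])/6 = (51 − 16 + 13.2)/6 = 8.03333.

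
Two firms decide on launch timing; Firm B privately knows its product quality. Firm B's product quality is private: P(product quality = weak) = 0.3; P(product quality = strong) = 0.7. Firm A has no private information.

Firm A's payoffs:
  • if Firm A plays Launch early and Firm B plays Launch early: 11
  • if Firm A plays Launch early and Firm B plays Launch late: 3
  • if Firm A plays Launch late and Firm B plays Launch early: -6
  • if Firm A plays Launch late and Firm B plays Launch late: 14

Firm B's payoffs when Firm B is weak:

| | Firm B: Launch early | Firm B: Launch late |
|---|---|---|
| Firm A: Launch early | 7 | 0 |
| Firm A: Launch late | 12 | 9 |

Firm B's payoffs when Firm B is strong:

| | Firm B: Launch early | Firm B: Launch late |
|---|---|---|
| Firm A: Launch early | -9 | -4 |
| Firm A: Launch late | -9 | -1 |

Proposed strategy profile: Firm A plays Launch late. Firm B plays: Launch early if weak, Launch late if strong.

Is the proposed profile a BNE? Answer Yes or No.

Firm A plays Launch late: E[Launch late] = 0.3·(-6) + 0.7·(14) = 8; E[Launch early] = 5.4. Best-responding. ✓
Firm B (product quality weak), facing Launch late: Launch early gives 12, Launch late gives 9. Proposed Launch early is best. ✓
Firm B (product quality strong), facing Launch late: Launch early gives -9, Launch late gives -1. Proposed Launch late is best. ✓

Yes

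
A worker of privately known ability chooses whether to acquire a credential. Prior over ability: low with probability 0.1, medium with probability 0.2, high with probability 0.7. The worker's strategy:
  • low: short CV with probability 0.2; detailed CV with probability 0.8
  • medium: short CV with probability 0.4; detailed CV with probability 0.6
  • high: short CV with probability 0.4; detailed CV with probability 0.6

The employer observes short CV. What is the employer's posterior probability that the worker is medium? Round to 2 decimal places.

P(short CV) = 0.1·0.2 + 0.2·0.4 + 0.7·0.4 = 0.38
P(medium | short CV) = (0.2·0.4) / 0.38 = 0.08 / 0.38 = 0.210526

0.21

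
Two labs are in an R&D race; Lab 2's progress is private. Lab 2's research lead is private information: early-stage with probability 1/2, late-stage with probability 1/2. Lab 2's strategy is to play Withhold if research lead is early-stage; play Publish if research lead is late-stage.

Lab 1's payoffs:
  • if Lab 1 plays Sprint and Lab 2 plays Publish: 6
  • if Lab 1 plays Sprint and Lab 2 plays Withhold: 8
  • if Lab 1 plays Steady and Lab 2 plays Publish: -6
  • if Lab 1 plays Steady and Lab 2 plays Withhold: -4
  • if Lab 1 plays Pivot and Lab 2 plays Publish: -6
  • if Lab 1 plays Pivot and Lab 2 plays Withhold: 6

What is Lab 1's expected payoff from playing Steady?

E[Steady] = 1/2·(-4) + 1/2·(-6) = (-2) + (-3) = -5

-5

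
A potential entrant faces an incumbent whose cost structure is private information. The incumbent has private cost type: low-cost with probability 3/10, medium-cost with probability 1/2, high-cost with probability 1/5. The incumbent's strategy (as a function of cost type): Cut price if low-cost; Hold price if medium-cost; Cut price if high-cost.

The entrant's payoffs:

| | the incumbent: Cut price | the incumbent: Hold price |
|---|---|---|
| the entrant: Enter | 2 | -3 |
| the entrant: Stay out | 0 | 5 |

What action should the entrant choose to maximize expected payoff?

E[Enter] = 3/10·(2) + 1/2·(-3) + 1/5·(2) = -1/2
E[Stay out] = 3/10·(0) + 1/2·(5) + 1/5·(0) = 5/2
Best response: Stay out (5/2 is the largest).

Stay out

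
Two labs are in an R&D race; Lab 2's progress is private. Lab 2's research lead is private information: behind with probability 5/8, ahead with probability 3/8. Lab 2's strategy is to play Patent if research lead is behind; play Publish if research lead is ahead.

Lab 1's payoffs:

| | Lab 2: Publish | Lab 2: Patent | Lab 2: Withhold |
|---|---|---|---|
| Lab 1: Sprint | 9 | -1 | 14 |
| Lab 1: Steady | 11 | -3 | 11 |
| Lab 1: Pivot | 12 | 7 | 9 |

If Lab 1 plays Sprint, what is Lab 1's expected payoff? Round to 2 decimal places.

E[Sprint] = 5/8·(-1) + 3/8·9 = (-5/8) + 27/8 = 11/4

2.75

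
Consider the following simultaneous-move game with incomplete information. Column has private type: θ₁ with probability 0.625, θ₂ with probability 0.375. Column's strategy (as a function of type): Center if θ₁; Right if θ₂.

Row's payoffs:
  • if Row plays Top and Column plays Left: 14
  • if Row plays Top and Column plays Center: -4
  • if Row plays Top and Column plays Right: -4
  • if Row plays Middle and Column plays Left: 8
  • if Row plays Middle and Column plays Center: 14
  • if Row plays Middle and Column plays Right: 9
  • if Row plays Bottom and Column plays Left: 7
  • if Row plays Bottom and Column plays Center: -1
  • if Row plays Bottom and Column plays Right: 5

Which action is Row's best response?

Middle

E[Top] = 0.625·(-4) + 0.375·(-4) = -4
E[Middle] = 0.625·(14) + 0.375·(9) = 12.125
E[Bottom] = 0.625·(-1) + 0.375·(5) = 1.25
Best response: Middle (12.125 is the largest).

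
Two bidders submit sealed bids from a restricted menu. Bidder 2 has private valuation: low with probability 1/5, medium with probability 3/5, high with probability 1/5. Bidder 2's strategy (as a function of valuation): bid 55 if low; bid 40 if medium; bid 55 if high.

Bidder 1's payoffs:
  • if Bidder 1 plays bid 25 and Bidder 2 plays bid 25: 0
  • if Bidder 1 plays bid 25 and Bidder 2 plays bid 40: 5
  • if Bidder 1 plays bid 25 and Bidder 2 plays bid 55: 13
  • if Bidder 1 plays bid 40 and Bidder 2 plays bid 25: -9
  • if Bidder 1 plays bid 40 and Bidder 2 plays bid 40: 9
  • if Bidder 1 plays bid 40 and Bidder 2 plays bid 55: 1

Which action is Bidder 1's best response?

E[bid 25] = 1/5·(13) + 3/5·(5) + 1/5·(13) = 41/5
E[bid 40] = 1/5·(1) + 3/5·(9) + 1/5·(1) = 29/5
Best response: bid 25 (41/5 is the largest).

bid 25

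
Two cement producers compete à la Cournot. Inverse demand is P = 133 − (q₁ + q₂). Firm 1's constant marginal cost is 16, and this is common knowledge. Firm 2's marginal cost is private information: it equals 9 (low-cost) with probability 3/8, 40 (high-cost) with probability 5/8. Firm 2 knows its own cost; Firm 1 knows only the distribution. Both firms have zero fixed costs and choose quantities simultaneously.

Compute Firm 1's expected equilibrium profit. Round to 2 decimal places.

Type-c best response for Firm 2: q₂(c) = (133 − c)/2 − q₁/2.
Firm 1 maximizes expected profit; its first-order condition is 133 − 2q₁ − E[q₂] − 16 = 0.
Substituting E[q₂] and solving: E[c₂] = 28.375, so q₁ = (133 − 2·16 + 28.375)/3 = 43.125.
E[P] = 133 − (q₁ + E[q₂]) = 59.125; Firm 1's expected profit = (E[P] − 16)·q₁ = (59.125 − 16)·43.125 = 1859.77.

1859.77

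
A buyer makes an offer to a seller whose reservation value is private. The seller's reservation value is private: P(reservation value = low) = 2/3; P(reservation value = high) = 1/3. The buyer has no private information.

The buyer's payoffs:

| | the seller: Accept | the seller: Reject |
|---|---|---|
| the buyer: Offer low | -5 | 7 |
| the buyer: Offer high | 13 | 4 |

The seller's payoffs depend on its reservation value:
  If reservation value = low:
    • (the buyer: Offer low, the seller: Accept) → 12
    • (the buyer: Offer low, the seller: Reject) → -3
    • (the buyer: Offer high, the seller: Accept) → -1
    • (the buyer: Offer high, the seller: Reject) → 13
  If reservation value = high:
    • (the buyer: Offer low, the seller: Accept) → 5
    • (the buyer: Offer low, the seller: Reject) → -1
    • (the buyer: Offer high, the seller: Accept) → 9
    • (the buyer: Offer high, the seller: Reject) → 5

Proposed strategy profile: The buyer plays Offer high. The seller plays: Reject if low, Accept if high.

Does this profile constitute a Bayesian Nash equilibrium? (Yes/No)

The buyer plays Offer high: E[Offer high] = 2/3·(4) + 1/3·(13) = 7; E[Offer low] = 3. Best-responding. ✓
The seller (reservation value low), facing Offer high: Accept gives -1, Reject gives 13. Proposed Reject is best. ✓
The seller (reservation value high), facing Offer high: Accept gives 9, Reject gives 5. Proposed Accept is best. ✓

Yes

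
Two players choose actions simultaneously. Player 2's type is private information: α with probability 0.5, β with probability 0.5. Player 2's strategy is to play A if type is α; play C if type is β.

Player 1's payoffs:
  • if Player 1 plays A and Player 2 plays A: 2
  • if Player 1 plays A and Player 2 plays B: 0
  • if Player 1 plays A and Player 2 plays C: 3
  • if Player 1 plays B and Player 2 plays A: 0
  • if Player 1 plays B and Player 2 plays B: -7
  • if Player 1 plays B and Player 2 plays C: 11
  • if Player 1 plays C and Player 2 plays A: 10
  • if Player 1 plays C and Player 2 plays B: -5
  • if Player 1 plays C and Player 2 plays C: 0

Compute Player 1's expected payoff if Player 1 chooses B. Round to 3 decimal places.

Take the expectation over Player 2's type, weighting each type's action by its prior probability.
E[B] = 0.5·0 + 0.5·11 = 0 + 5.5 = 5.5

5.500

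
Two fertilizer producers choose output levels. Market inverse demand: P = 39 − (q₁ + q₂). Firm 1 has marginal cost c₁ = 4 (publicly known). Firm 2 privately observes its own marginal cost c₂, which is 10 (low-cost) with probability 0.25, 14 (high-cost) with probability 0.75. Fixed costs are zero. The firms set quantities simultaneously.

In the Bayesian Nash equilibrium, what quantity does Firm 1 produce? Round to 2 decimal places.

14.67

Firm 2 with cost c maximizes (39 − (q₁+q₂) − c)·q₂, giving q₂(c) = (39 − c − q₁)/2.
E[c₂] = 0.25·10 + 0.75·14 = 13
Firm 1's FOC against E[q₂] yields q₁ = (39 − 2·4 + E[c₂])/3 = (39 − 8 + 13)/3 = 14.6667.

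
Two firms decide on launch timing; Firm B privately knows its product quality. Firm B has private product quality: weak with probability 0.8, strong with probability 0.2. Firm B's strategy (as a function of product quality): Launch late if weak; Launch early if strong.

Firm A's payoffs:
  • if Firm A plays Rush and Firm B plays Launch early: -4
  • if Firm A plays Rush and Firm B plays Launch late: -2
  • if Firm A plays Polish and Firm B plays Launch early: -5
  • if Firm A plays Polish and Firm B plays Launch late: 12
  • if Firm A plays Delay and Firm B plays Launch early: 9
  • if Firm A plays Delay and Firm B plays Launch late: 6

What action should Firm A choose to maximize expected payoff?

Compute Firm A's expected payoff for each action, taking the expectation over Firm B's type.
E[Rush] = 0.8·(-2) + 0.2·(-4) = -2.4
E[Polish] = 0.8·(12) + 0.2·(-5) = 8.6
E[Delay] = 0.8·(6) + 0.2·(9) = 6.6
Best response: Polish (8.6 is the largest).

Polish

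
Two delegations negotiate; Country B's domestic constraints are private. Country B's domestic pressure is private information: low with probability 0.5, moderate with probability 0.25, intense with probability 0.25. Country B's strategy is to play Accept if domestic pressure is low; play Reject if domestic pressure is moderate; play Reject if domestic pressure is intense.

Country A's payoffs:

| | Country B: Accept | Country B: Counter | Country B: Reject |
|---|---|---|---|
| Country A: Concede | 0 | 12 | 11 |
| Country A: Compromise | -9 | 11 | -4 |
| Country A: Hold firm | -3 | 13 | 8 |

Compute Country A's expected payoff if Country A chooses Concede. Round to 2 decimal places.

5.50

E[Concede] = 0.5·0 + 0.25·11 + 0.25·11 = 0 + 2.75 + 2.75 = 5.5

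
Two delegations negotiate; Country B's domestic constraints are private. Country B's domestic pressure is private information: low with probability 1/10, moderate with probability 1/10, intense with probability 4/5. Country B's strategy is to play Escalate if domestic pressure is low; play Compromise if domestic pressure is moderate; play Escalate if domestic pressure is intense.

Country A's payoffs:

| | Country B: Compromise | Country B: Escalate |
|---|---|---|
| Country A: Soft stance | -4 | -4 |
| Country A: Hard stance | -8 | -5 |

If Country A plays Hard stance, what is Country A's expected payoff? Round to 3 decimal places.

E[Hard stance] = 1/10·(-5) + 1/10·(-8) + 4/5·(-5) = (-1/2) + (-4/5) + (-4) = -53/10

-5.300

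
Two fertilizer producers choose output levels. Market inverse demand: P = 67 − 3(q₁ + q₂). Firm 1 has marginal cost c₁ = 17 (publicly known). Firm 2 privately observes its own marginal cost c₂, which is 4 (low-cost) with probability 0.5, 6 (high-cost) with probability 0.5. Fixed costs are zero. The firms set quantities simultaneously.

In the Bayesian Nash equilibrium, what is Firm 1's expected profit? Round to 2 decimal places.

53.48

Type-c best response for Firm 2: q₂(c) = (67 − c)/6 − q₁/2.
Firm 1 maximizes expected profit; its first-order condition is 67 − 6q₁ − 3E[q₂] − 17 = 0.
Substituting E[q₂] and solving: E[c₂] = 5, so q₁ = (67 − 2·17 + 5)/9 = 4.22222.
E[P] = 67 − 3·(q₁ + E[q₂]) = 29.6667; Firm 1's expected profit = (E[P] − 17)·q₁ = (29.6667 − 17)·4.22222 = 53.4815.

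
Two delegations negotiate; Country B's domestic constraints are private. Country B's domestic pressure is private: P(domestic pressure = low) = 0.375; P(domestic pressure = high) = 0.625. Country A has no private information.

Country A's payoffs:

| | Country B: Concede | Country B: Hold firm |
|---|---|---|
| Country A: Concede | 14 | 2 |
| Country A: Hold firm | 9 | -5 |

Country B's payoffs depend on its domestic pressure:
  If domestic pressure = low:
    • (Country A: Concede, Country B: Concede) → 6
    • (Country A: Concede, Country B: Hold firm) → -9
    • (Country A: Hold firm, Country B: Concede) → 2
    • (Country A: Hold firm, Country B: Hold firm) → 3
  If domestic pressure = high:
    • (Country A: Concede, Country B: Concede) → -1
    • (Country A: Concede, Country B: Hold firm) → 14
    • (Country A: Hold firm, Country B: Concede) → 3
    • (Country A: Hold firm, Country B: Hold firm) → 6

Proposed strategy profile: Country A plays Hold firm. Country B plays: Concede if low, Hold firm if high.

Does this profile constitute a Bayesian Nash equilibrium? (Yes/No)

No

Country A plays Hold firm: E[Hold firm] = 0.375·(9) + 0.625·(-5) = 0.25; E[Concede] = 6.5. Not best-responding. ✗
Country B (domestic pressure low), facing Hold firm: Concede gives 2, Hold firm gives 3. Proposed Concede is not best — profitable deviation exists. ✗
Country B (domestic pressure high), facing Hold firm: Concede gives 3, Hold firm gives 6. Proposed Hold firm is best. ✓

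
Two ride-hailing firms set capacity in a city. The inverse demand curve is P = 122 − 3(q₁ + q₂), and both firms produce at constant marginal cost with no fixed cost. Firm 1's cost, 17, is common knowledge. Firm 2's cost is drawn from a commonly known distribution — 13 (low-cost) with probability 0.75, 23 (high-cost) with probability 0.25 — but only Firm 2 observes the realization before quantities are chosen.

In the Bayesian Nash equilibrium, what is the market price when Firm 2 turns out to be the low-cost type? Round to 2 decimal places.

Firm 2 with cost c maximizes (122 − 3(q₁+q₂) − c)·q₂, giving q₂(c) = (122 − c − 3q₁)/6.
E[c₂] = 0.75·13 + 0.25·23 = 15.5
Firm 1's FOC against E[q₂] yields q₁ = (122 − 2·17 + E[c₂])/9 = (122 − 34 + 15.5)/9 = 11.5.
q₂(low-cost) = 12.4167, so P = 122 − 3·(11.5 + 12.4167) = 50.25.

50.25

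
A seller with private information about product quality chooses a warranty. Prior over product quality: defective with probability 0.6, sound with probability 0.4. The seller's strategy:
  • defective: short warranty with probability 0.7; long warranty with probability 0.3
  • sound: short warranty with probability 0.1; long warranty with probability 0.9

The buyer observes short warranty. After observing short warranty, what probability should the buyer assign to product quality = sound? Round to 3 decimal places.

Apply Bayes' rule using the sender's strategy as the likelihood.
P(short warranty) = 0.6·0.7 + 0.4·0.1 = 0.46
P(sound | short warranty) = (0.4·0.1) / 0.46 = 0.04 / 0.46 = 0.0869565

0.087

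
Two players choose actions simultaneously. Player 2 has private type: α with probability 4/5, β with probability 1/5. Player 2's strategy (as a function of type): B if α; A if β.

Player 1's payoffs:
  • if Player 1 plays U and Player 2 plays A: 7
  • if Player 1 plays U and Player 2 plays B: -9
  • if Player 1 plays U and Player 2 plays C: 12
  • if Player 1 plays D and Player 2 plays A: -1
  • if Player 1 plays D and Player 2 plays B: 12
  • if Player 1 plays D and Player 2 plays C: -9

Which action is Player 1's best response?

E[U] = 4/5·(-9) + 1/5·(7) = -29/5
E[D] = 4/5·(12) + 1/5·(-1) = 47/5
Best response: D (47/5 is the largest).

D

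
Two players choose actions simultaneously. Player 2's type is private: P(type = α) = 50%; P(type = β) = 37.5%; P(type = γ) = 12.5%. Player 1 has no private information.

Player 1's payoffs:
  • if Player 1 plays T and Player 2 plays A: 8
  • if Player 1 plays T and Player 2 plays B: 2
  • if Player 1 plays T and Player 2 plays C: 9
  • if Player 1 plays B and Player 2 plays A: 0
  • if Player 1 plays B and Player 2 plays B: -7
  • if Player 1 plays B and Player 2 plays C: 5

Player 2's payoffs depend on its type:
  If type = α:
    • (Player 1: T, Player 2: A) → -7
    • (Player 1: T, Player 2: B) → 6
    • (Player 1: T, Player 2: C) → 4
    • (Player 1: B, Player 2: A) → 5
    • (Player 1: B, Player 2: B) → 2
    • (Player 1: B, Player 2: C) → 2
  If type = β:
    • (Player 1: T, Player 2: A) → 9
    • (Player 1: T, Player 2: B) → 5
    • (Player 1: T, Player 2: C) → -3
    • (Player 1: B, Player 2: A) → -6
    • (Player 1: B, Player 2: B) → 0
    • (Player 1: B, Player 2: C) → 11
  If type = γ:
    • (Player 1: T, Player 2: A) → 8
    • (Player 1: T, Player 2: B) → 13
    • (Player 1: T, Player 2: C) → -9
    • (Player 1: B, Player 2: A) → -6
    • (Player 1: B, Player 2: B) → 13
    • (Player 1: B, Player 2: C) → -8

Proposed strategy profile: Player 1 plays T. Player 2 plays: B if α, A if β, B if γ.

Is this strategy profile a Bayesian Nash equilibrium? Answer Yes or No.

A profile is a BNE iff every type of every player is best-responding given beliefs about the other side.
Player 1 plays T: E[T] = 0.5·(2) + 0.375·(8) + 0.125·(2) = 4.25; E[B] = -4.375. Best-responding. ✓
Player 2 (type α), facing T: A gives -7, B gives 6, C gives 4. Proposed B is best. ✓
Player 2 (type β), facing T: A gives 9, B gives 5, C gives -3. Proposed A is best. ✓
Player 2 (type γ), facing T: A gives 8, B gives 13, C gives -9. Proposed B is best. ✓

Yes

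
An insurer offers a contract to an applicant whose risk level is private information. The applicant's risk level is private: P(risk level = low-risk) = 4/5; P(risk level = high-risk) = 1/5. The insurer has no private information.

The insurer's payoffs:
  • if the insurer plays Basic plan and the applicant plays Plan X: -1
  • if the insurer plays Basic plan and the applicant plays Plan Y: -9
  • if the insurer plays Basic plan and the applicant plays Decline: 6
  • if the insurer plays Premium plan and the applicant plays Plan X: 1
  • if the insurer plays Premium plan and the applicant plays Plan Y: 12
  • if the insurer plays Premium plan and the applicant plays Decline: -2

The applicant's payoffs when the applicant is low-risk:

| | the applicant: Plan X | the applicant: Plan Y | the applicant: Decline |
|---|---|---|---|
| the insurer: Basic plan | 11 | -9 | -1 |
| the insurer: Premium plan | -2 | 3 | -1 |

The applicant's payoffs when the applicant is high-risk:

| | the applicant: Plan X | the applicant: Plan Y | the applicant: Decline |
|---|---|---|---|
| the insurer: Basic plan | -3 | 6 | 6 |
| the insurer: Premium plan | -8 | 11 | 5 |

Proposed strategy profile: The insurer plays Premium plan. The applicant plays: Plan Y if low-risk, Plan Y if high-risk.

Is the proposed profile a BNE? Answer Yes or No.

Yes

A profile is a BNE iff every type of every player is best-responding given beliefs about the other side.
The insurer plays Premium plan: E[Premium plan] = 4/5·(12) + 1/5·(12) = 12; E[Basic plan] = -9. Best-responding. ✓
The applicant (risk level low-risk), facing Premium plan: Plan X gives -2, Plan Y gives 3, Decline gives -1. Proposed Plan Y is best. ✓
The applicant (risk level high-risk), facing Premium plan: Plan X gives -8, Plan Y gives 11, Decline gives 5. Proposed Plan Y is best. ✓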